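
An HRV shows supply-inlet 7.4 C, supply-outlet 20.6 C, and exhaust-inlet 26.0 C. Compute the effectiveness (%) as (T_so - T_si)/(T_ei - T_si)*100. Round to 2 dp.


eff = (20.6-7.4)/(26.0-7.4)*100 = 70.97 %

70.97 %


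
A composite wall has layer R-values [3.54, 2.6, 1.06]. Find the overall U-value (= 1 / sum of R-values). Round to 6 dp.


R_total = 3.54 + 2.6 + 1.06 = 7.20
U = 1/7.20 = 0.138889

0.138889


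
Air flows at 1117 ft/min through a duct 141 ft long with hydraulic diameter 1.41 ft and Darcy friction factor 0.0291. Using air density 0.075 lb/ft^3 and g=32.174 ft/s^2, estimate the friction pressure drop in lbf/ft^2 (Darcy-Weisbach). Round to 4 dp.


v_fps = 1117/60 = 18.6167 ft/s
dp = 0.0291*(141/1.41)*0.075*18.6167^2/(2*32.174) = 1.1755 lbf/ft^2

1.1755 lbf/ft^2


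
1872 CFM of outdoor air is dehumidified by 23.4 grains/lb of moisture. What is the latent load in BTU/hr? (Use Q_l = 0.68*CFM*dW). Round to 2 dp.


Q = 0.68 * 1872 * 23.4 = 29787.26 BTU/hr

29787.26 BTU/hr


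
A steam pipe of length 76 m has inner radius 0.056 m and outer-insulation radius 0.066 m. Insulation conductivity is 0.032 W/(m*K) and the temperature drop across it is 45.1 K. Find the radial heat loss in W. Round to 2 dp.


Q = 2*pi*0.032*76*45.1/ln(0.066/0.056) = 4194.44 W

4194.44 W


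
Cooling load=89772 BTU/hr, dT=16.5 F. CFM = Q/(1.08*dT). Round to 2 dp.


CFM = 89772 / (1.08 * 16.5) = 5037.71

5037.71 CFM


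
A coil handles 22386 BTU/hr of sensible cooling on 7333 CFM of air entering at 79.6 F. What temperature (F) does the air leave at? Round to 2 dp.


dT = 22386/(1.08*7333) = 2.8266
T_leave = 79.6 - 2.8266 = 76.77 F

76.77 F


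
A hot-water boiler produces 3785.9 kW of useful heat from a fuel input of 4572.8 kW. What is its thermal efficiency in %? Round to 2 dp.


eta = (3785.9/4572.8)*100 = 82.79 %

82.79 %


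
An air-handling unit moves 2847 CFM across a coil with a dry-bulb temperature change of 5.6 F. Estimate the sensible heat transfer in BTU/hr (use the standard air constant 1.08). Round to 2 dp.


Q = 1.08 * 2847 * 5.6 = 17218.66 BTU/hr

17218.66 BTU/hr


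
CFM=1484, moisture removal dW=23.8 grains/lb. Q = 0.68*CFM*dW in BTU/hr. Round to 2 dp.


Q = 0.68 * 1484 * 23.8 = 24017.06 BTU/hr

24017.06 BTU/hr


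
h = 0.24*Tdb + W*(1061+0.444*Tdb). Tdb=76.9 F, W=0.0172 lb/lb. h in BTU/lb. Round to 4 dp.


h = 0.24*76.9 + 0.0172*(1061+0.444*76.9) = 37.2925 BTU/lb

37.2925 BTU/lb


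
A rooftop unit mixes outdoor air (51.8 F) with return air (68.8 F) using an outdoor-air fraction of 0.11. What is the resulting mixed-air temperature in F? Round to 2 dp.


T_mix = 0.11*51.8 + 0.89*68.8 = 66.93 F

66.93 F


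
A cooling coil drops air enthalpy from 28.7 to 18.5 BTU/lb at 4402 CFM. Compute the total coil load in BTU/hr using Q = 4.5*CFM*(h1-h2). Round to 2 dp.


Q = 4.5 * 4402 * (28.7 - 18.5) = 202051.80 BTU/hr

202051.80 BTU/hr


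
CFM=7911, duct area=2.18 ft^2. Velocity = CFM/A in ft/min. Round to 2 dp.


V = 7911 / 2.18 = 3628.90 ft/min

3628.90 ft/min


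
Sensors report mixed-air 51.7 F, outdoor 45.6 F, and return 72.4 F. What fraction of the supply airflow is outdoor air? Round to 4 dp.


frac = (51.7 - 72.4) / (45.6 - 72.4) = 0.7724

0.7724


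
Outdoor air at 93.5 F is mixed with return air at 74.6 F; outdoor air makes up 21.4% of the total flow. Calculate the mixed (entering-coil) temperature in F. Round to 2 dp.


T_mix = 74.6 + (21.4/100)*(93.5-74.6) = 78.64 F

78.64 F


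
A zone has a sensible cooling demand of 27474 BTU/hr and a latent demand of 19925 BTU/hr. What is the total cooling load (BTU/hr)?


Qt = 27474 + 19925 = 47399 BTU/hr

47399 BTU/hr


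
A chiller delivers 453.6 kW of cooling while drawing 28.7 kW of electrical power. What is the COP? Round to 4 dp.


COP = 453.6 / 28.7 = 15.8049

15.8049


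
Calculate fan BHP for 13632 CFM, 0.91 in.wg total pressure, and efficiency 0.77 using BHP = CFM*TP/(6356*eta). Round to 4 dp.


BHP = 13632 * 0.91 / (6356 * 0.77) = 2.5347 hp

2.5347 hp


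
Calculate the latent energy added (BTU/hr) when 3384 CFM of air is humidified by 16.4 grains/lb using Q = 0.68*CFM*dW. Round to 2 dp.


Q = 0.68 * 3384 * 16.4 = 37738.37 BTU/hr

37738.37 BTU/hr


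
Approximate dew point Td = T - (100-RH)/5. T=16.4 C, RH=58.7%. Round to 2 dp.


Td = 16.4 - (100-58.7)/5 = 8.14 C

8.14 C


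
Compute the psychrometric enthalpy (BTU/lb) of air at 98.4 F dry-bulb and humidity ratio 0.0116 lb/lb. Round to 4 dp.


h = 0.24*98.4 + 0.0116*(1061+0.444*98.4) = 36.4304 BTU/lb

36.4304 BTU/lb


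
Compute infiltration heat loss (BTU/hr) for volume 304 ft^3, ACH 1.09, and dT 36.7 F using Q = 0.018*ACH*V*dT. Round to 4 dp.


Q = 0.018 * 1.09 * 304 * 36.7 = 218.8964 BTU/hr

218.8964 BTU/hr


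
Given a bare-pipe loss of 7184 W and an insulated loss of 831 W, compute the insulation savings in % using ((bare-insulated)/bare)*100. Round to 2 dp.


Savings = ((7184-831)/7184)*100 = 88.43 %

88.43 %


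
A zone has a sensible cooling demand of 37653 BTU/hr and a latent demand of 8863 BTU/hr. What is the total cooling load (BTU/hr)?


Qt = 37653 + 8863 = 46516 BTU/hr

46516 BTU/hr


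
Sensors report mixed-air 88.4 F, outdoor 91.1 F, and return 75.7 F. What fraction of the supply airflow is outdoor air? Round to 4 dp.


frac = (88.4 - 75.7) / (91.1 - 75.7) = 0.8247

0.8247


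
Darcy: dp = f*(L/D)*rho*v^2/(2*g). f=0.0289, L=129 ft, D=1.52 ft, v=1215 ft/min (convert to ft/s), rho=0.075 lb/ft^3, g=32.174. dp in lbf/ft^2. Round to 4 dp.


v_fps = 1215/60 = 20.25 ft/s
dp = 0.0289*(129/1.52)*0.075*20.25^2/(2*32.174) = 1.1722 lbf/ft^2

1.1722 lbf/ft^2


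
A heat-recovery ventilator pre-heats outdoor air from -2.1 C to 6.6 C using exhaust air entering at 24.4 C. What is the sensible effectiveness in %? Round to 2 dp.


eff = (6.6-(-2.1))/(24.4-(-2.1))*100 = 32.83 %

32.83 %


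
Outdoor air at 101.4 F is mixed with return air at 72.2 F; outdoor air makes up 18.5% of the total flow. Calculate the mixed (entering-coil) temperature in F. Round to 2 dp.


T_mix = 72.2 + (18.5/100)*(101.4-72.2) = 77.60 F

77.60 F


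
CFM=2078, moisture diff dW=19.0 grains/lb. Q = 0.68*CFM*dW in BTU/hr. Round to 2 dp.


Q = 0.68 * 2078 * 19.0 = 26847.76 BTU/hr

26847.76 BTU/hr


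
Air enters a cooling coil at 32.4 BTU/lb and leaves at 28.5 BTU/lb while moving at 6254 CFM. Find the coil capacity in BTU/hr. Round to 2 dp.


Q = 4.5 * 6254 * (32.4 - 28.5) = 109757.70 BTU/hr

109757.70 BTU/hr


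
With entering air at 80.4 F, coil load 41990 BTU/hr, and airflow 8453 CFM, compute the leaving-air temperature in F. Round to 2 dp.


dT = 41990/(1.08*8453) = 4.5995
T_leave = 80.4 - 4.5995 = 75.80 F

75.80 F


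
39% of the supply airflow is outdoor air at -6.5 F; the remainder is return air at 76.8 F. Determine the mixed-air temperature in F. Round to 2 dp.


T_mix = 0.39*(-6.5) + 0.61*76.8 = 44.31 F

44.31 F


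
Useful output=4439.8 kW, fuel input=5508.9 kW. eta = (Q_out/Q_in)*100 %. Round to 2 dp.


eta = (4439.8/5508.9)*100 = 80.59 %

80.59 %


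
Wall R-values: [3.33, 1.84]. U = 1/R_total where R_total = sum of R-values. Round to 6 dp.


R_total = 3.33 + 1.84 = 5.17
U = 1/5.17 = 0.193424

0.193424


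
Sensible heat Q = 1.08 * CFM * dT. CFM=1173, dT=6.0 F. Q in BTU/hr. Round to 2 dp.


Q = 1.08 * 1173 * 6.0 = 7601.04 BTU/hr

7601.04 BTU/hr


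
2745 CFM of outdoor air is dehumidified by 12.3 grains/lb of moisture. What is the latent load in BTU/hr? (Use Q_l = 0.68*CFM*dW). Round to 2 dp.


Q = 0.68 * 2745 * 12.3 = 22959.18 BTU/hr

22959.18 BTU/hr


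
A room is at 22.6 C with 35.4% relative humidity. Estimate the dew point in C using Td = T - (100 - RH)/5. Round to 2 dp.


Td = 22.6 - (100-35.4)/5 = 9.68 C

9.68 C


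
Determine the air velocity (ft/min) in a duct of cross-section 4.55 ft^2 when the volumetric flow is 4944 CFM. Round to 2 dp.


V = 4944 / 4.55 = 1086.59 ft/min

1086.59 ft/min


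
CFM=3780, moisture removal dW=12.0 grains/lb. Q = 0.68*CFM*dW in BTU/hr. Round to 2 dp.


Q = 0.68 * 3780 * 12.0 = 30844.80 BTU/hr

30844.80 BTU/hr


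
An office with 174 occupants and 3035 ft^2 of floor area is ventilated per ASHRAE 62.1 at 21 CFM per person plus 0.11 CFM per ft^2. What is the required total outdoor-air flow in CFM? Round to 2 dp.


Total = 174*21 + 3035*0.11 = 3987.85 CFM

3987.85 CFM


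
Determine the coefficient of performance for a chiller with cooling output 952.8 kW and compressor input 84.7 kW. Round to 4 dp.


COP = 952.8 / 84.7 = 11.2491

11.2491


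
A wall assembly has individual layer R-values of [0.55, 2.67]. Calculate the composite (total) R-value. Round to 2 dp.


R_total = 0.55 + 2.67 = 3.22

3.22


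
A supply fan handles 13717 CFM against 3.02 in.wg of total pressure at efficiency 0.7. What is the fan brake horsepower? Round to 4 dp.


BHP = 13717 * 3.02 / (6356 * 0.7) = 9.3107 hp

9.3107 hp


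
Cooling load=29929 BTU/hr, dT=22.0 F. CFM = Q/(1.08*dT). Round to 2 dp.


CFM = 29929 / (1.08 * 22.0) = 1259.64

1259.64 CFM


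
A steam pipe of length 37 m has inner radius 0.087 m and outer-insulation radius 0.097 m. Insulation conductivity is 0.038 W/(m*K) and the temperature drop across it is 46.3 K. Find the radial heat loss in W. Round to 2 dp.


Q = 2*pi*0.038*37*46.3/ln(0.097/0.087) = 3759.29 W

3759.29 W


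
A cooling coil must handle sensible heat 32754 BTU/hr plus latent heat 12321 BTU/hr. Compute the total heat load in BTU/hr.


Qt = 32754 + 12321 = 45075 BTU/hr

45075 BTU/hr


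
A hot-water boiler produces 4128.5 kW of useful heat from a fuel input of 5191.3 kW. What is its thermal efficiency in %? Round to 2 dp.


eta = (4128.5/5191.3)*100 = 79.53 %

79.53 %


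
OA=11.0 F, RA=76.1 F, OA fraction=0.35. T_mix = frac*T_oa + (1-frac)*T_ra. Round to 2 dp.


T_mix = 0.35*11.0 + 0.65*76.1 = 53.32 F

53.32 F


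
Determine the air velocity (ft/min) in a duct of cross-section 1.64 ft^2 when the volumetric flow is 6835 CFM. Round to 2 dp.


V = 6835 / 1.64 = 4167.68 ft/min

4167.68 ft/min


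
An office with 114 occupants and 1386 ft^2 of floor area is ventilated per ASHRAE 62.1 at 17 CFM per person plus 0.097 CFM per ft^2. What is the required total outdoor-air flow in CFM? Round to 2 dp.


Total = 114*17 + 1386*0.097 = 2072.44 CFM

2072.44 CFM


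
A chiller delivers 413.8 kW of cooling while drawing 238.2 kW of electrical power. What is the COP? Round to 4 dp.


COP = 413.8 / 238.2 = 1.7372

1.7372


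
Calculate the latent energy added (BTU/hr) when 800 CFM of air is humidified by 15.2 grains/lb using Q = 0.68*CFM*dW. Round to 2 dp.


Q = 0.68 * 800 * 15.2 = 8268.80 BTU/hr

8268.80 BTU/hr


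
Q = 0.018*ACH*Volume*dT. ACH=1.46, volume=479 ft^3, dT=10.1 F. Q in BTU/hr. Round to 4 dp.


Q = 0.018 * 1.46 * 479 * 10.1 = 127.1400 BTU/hr

127.1400 BTU/hr


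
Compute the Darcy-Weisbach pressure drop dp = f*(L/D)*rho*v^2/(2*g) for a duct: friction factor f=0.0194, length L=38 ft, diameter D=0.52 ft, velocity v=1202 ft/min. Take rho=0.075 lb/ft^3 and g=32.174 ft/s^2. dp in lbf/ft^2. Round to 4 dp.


v_fps = 1202/60 = 20.0333 ft/s
dp = 0.0194*(38/0.52)*0.075*20.0333^2/(2*32.174) = 0.6632 lbf/ft^2

0.6632 lbf/ft^2


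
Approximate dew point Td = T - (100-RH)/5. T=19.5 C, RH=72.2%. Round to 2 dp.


Td = 19.5 - (100-72.2)/5 = 13.94 C

13.94 C


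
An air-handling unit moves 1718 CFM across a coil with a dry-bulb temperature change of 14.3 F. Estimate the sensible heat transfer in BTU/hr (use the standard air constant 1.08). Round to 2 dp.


Q = 1.08 * 1718 * 14.3 = 26532.79 BTU/hr

26532.79 BTU/hr


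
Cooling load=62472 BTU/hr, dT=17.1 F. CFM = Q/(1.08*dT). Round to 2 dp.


CFM = 62472 / (1.08 * 17.1) = 3382.72

3382.72 CFM


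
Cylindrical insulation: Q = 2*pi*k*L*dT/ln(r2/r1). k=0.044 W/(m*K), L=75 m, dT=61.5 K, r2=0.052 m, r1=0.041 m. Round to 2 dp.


Q = 2*pi*0.044*75*61.5/ln(0.052/0.041) = 5365.27 W

5365.27 W


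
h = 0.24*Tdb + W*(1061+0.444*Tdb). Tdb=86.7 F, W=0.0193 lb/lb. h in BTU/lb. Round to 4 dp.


h = 0.24*86.7 + 0.0193*(1061+0.444*86.7) = 42.0282 BTU/lb

42.0282 BTU/lb


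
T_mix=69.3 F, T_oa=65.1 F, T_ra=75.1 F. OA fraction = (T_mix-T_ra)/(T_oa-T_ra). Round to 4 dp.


frac = (69.3 - 75.1) / (65.1 - 75.1) = 0.5800

0.5800


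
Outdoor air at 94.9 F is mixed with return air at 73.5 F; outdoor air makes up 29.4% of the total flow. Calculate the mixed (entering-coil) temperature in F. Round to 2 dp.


T_mix = 73.5 + (29.4/100)*(94.9-73.5) = 79.79 F

79.79 F


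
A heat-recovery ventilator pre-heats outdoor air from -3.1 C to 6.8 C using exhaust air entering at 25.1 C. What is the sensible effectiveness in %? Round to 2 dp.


eff = (6.8-(-3.1))/(25.1-(-3.1))*100 = 35.11 %

35.11 %


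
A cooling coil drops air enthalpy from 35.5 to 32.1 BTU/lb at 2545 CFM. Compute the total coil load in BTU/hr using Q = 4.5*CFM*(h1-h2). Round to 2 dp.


Q = 4.5 * 2545 * (35.5 - 32.1) = 38938.50 BTU/hr

38938.50 BTU/hr


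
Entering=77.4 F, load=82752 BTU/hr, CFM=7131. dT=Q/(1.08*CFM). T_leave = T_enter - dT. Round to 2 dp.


dT = 82752/(1.08*7131) = 10.7449
T_leave = 77.4 - 10.7449 = 66.66 F

66.66 F


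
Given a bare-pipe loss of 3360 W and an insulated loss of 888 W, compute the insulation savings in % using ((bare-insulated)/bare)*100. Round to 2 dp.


Savings = ((3360-888)/3360)*100 = 73.57 %

73.57 %


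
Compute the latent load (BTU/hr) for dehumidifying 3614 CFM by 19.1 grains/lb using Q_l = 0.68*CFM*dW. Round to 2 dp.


Q = 0.68 * 3614 * 19.1 = 46938.63 BTU/hr

46938.63 BTU/hr


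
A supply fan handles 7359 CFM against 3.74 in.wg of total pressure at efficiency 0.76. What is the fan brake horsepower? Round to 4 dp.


BHP = 7359 * 3.74 / (6356 * 0.76) = 5.6976 hp

5.6976 hp


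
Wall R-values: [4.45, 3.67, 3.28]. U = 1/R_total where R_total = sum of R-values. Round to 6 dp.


R_total = 4.45 + 3.67 + 3.28 = 11.40
U = 1/11.40 = 0.087719

0.087719


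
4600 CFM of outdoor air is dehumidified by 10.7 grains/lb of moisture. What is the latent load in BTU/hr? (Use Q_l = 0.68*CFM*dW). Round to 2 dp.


Q = 0.68 * 4600 * 10.7 = 33469.60 BTU/hr

33469.60 BTU/hr


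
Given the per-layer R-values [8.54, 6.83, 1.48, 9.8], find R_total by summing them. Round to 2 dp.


R_total = 8.54 + 6.83 + 1.48 + 9.8 = 26.65

26.65


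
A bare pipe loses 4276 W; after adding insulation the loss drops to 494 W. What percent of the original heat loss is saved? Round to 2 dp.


Savings = ((4276-494)/4276)*100 = 88.45 %

88.45 %


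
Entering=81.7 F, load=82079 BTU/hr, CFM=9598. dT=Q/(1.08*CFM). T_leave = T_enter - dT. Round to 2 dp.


dT = 82079/(1.08*9598) = 7.9182
T_leave = 81.7 - 7.9182 = 73.78 F

73.78 F


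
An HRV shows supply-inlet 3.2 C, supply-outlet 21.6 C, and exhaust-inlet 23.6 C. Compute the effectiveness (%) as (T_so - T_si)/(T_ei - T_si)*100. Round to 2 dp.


eff = (21.6-3.2)/(23.6-3.2)*100 = 90.20 %

90.20 %


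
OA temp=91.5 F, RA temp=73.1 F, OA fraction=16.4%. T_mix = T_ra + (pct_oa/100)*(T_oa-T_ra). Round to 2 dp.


T_mix = 73.1 + (16.4/100)*(91.5-73.1) = 76.12 F

76.12 F


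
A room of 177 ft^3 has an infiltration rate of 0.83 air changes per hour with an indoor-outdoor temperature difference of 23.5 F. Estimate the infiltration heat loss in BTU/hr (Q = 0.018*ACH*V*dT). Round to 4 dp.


Q = 0.018 * 0.83 * 177 * 23.5 = 62.1429 BTU/hr

62.1429 BTU/hr


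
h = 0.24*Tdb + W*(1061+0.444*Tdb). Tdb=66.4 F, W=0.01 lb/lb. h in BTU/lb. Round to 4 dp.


h = 0.24*66.4 + 0.01*(1061+0.444*66.4) = 26.8408 BTU/lb

26.8408 BTU/lb


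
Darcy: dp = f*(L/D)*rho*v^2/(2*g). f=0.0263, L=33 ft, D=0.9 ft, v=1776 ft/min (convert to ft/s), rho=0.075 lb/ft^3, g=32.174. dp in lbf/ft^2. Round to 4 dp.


v_fps = 1776/60 = 29.6 ft/s
dp = 0.0263*(33/0.9)*0.075*29.6^2/(2*32.174) = 0.9848 lbf/ft^2

0.9848 lbf/ft^2


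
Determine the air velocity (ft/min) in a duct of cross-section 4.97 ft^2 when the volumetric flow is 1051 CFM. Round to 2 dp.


V = 1051 / 4.97 = 211.47 ft/min

211.47 ft/min


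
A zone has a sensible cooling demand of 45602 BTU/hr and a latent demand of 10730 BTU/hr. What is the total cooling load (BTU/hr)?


Qt = 45602 + 10730 = 56332 BTU/hr

56332 BTU/hr


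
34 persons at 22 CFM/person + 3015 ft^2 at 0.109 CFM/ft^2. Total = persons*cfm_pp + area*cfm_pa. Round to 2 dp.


Total = 34*22 + 3015*0.109 = 1076.64 CFM

1076.64 CFM


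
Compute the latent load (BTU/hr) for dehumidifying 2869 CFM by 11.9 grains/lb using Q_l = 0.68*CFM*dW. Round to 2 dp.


Q = 0.68 * 2869 * 11.9 = 23215.95 BTU/hr

23215.95 BTU/hr


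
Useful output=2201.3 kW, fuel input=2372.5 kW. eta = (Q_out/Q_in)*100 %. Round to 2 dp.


eta = (2201.3/2372.5)*100 = 92.78 %

92.78 %


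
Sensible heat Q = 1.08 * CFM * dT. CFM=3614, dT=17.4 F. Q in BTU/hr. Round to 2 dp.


Q = 1.08 * 3614 * 17.4 = 67914.29 BTU/hr

67914.29 BTU/hr


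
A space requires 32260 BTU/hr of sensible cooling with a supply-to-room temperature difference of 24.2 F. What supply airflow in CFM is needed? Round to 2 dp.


CFM = 32260 / (1.08 * 24.2) = 1234.31

1234.31 CFM


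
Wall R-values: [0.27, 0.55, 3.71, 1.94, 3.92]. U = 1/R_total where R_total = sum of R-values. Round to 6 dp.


R_total = 0.27 + 0.55 + 3.71 + 1.94 + 3.92 = 10.39
U = 1/10.39 = 0.096246

0.096246


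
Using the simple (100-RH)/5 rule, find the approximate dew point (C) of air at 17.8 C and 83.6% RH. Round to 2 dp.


Td = 17.8 - (100-83.6)/5 = 14.52 C

14.52 C


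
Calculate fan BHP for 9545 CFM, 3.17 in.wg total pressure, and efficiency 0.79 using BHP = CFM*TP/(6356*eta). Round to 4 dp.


BHP = 9545 * 3.17 / (6356 * 0.79) = 6.0259 hp

6.0259 hp


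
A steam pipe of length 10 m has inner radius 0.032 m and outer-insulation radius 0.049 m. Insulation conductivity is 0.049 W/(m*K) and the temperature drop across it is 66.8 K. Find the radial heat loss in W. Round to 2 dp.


Q = 2*pi*0.049*10*66.8/ln(0.049/0.032) = 482.68 W

482.68 W


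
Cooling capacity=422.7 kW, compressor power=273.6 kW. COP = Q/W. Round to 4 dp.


COP = 422.7 / 273.6 = 1.5450

1.5450


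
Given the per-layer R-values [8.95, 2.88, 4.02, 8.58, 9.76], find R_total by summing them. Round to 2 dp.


R_total = 8.95 + 2.88 + 4.02 + 8.58 + 9.76 = 34.19

34.19


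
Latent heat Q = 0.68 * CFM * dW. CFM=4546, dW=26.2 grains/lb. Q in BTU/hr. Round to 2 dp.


Q = 0.68 * 4546 * 26.2 = 80991.54 BTU/hr

80991.54 BTU/hr


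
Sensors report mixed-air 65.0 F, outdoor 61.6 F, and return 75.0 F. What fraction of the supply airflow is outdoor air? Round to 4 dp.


frac = (65.0 - 75.0) / (61.6 - 75.0) = 0.7463

0.7463


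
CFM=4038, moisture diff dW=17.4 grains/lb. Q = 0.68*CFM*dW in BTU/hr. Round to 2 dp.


Q = 0.68 * 4038 * 17.4 = 47777.62 BTU/hr

47777.62 BTU/hr


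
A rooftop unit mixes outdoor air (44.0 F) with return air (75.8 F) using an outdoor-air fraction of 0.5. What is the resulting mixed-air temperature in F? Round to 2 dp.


T_mix = 0.5*44.0 + 0.5*75.8 = 59.90 F

59.90 F


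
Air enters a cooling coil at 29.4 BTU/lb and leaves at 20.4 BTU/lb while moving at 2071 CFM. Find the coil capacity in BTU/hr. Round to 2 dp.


Q = 4.5 * 2071 * (29.4 - 20.4) = 83875.50 BTU/hr

83875.50 BTU/hr


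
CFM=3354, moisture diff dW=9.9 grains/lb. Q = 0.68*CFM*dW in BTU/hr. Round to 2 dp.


Q = 0.68 * 3354 * 9.9 = 22579.13 BTU/hr

22579.13 BTU/hr


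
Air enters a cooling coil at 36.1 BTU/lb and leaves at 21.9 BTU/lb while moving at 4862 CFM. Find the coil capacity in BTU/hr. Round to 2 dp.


Q = 4.5 * 4862 * (36.1 - 21.9) = 310681.80 BTU/hr

310681.80 BTU/hr


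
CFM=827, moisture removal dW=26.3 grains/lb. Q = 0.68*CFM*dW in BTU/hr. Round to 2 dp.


Q = 0.68 * 827 * 26.3 = 14790.07 BTU/hr

14790.07 BTU/hr


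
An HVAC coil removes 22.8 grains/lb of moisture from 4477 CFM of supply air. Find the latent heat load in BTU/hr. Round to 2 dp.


Q = 0.68 * 4477 * 22.8 = 69411.41 BTU/hr

69411.41 BTU/hr


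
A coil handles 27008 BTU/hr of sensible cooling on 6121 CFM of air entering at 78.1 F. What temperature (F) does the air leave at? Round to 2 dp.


dT = 27008/(1.08*6121) = 4.0855
T_leave = 78.1 - 4.0855 = 74.01 F

74.01 F


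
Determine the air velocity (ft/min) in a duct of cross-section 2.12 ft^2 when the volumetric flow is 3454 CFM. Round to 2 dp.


V = 3454 / 2.12 = 1629.25 ft/min

1629.25 ft/min


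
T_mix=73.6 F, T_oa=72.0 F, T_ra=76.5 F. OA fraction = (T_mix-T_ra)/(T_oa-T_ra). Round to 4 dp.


frac = (73.6 - 76.5) / (72.0 - 76.5) = 0.6444

0.6444


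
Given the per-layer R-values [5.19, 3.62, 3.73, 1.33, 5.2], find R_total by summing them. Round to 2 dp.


R_total = 5.19 + 3.62 + 3.73 + 1.33 + 5.2 = 19.07

19.07


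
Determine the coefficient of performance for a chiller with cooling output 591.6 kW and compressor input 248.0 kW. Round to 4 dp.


COP = 591.6 / 248.0 = 2.3855

2.3855


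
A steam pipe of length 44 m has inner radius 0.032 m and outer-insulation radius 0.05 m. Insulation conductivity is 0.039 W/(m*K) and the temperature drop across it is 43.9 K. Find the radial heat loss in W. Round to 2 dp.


Q = 2*pi*0.039*44*43.9/ln(0.05/0.032) = 1060.59 W

1060.59 W


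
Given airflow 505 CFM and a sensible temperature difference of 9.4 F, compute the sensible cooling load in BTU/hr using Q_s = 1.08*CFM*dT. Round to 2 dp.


Q = 1.08 * 505 * 9.4 = 5126.76 BTU/hr

5126.76 BTU/hr


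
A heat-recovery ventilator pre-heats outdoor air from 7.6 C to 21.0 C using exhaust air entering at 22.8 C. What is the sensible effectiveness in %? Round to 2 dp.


eff = (21.0-7.6)/(22.8-7.6)*100 = 88.16 %

88.16 %


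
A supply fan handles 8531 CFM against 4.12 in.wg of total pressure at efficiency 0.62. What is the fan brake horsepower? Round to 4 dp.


BHP = 8531 * 4.12 / (6356 * 0.62) = 8.9191 hp

8.9191 hp


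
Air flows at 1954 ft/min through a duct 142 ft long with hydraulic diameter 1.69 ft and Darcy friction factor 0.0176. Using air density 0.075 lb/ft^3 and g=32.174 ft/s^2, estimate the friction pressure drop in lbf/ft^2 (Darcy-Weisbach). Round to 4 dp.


v_fps = 1954/60 = 32.5667 ft/s
dp = 0.0176*(142/1.69)*0.075*32.5667^2/(2*32.174) = 1.8280 lbf/ft^2

1.8280 lbf/ft^2


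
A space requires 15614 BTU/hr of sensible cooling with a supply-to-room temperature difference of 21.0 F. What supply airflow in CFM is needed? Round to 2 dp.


CFM = 15614 / (1.08 * 21.0) = 688.45

688.45 CFM


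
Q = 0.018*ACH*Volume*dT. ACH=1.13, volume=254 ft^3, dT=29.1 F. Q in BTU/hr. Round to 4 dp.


Q = 0.018 * 1.13 * 254 * 29.1 = 150.3411 BTU/hr

150.3411 BTU/hr


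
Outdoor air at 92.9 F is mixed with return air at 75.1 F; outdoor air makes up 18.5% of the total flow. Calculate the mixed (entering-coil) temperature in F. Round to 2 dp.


T_mix = 75.1 + (18.5/100)*(92.9-75.1) = 78.39 F

78.39 F


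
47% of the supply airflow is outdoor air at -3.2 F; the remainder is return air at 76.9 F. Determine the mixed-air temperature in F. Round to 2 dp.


T_mix = 0.47*(-3.2) + 0.53*76.9 = 39.25 F

39.25 F


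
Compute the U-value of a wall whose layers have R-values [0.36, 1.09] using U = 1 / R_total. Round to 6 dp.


R_total = 0.36 + 1.09 = 1.45
U = 1/1.45 = 0.689655

0.689655


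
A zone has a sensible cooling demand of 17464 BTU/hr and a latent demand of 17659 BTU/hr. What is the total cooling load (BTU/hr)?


Qt = 17464 + 17659 = 35123 BTU/hr

35123 BTU/hr


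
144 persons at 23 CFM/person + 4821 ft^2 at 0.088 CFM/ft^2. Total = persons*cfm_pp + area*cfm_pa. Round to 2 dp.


Total = 144*23 + 4821*0.088 = 3736.25 CFM

3736.25 CFM


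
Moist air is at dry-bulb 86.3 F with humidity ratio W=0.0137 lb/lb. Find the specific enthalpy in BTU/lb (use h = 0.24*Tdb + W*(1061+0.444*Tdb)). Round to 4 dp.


h = 0.24*86.3 + 0.0137*(1061+0.444*86.3) = 35.7726 BTU/lb

35.7726 BTU/lb


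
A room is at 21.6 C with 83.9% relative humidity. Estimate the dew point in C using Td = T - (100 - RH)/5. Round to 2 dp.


Td = 21.6 - (100-83.9)/5 = 18.38 C

18.38 C


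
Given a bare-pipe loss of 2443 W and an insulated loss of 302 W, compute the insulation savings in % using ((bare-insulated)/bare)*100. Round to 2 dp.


Savings = ((2443-302)/2443)*100 = 87.64 %

87.64 %


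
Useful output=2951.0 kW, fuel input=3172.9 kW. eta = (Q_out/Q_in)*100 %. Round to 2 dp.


eta = (2951.0/3172.9)*100 = 93.01 %

93.01 %


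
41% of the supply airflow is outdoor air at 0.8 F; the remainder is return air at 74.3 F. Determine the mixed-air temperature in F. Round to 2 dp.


T_mix = 0.41*0.8 + 0.59*74.3 = 44.17 F

44.17 F


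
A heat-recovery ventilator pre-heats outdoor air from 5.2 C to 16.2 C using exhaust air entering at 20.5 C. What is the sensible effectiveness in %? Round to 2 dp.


eff = (16.2-5.2)/(20.5-5.2)*100 = 71.90 %

71.90 %


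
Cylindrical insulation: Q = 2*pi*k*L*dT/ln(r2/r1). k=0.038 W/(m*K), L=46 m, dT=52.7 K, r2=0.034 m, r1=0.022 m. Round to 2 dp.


Q = 2*pi*0.038*46*52.7/ln(0.034/0.022) = 1329.61 W

1329.61 W


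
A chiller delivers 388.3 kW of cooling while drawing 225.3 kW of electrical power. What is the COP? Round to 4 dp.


COP = 388.3 / 225.3 = 1.7235

1.7235


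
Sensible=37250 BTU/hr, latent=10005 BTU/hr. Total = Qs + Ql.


Qt = 37250 + 10005 = 47255 BTU/hr

47255 BTU/hr


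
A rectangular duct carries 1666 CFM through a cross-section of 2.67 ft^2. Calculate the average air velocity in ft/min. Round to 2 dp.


V = 1666 / 2.67 = 623.97 ft/min

623.97 ft/min


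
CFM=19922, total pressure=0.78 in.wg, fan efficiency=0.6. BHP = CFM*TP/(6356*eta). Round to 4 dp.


BHP = 19922 * 0.78 / (6356 * 0.6) = 4.0747 hp

4.0747 hp


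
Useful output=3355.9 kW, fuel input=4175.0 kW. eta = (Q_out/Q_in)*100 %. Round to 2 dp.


eta = (3355.9/4175.0)*100 = 80.38 %

80.38 %


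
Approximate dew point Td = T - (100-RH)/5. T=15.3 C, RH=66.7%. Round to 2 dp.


Td = 15.3 - (100-66.7)/5 = 8.64 C

8.64 C


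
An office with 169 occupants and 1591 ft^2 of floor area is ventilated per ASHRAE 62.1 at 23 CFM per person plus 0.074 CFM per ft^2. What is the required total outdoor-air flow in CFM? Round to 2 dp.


Total = 169*23 + 1591*0.074 = 4004.73 CFM

4004.73 CFM


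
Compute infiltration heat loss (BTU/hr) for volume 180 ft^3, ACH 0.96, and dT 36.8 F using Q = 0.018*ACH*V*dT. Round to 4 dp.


Q = 0.018 * 0.96 * 180 * 36.8 = 114.4627 BTU/hr

114.4627 BTU/hr


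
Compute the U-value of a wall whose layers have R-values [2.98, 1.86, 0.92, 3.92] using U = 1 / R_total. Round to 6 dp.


R_total = 2.98 + 1.86 + 0.92 + 3.92 = 9.68
U = 1/9.68 = 0.103306

0.103306


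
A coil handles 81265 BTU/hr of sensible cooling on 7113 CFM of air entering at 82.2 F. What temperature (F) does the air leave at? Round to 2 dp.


dT = 81265/(1.08*7113) = 10.5786
T_leave = 82.2 - 10.5786 = 71.62 F

71.62 F


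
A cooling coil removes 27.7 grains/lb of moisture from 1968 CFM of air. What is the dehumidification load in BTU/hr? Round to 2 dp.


Q = 0.68 * 1968 * 27.7 = 37069.25 BTU/hr

37069.25 BTU/hr


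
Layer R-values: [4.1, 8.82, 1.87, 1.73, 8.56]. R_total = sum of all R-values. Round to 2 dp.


R_total = 4.1 + 8.82 + 1.87 + 1.73 + 8.56 = 25.08

25.08


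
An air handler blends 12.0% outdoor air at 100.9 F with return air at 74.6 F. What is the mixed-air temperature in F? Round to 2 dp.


T_mix = 74.6 + (12.0/100)*(100.9-74.6) = 77.76 F

77.76 F


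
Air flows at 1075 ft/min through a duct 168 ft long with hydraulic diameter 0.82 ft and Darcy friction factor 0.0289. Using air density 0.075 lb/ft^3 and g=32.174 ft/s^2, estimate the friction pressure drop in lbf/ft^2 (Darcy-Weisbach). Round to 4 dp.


v_fps = 1075/60 = 17.9167 ft/s
dp = 0.0289*(168/0.82)*0.075*17.9167^2/(2*32.174) = 2.2153 lbf/ft^2

2.2153 lbf/ft^2


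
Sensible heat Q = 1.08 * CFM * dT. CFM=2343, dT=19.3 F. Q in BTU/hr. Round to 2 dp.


Q = 1.08 * 2343 * 19.3 = 48837.49 BTU/hr

48837.49 BTU/hr


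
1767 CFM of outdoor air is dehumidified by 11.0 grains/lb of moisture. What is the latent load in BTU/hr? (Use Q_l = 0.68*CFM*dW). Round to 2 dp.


Q = 0.68 * 1767 * 11.0 = 13217.16 BTU/hr

13217.16 BTU/hr


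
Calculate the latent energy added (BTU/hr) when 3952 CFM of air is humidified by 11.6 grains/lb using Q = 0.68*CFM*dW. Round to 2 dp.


Q = 0.68 * 3952 * 11.6 = 31173.38 BTU/hr

31173.38 BTU/hr


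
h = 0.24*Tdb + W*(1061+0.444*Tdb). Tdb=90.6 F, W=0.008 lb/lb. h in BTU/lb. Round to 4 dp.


h = 0.24*90.6 + 0.008*(1061+0.444*90.6) = 30.5538 BTU/lb

30.5538 BTU/lb


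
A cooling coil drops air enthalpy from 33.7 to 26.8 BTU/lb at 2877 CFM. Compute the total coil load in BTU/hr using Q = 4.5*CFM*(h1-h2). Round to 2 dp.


Q = 4.5 * 2877 * (33.7 - 26.8) = 89330.85 BTU/hr

89330.85 BTU/hr


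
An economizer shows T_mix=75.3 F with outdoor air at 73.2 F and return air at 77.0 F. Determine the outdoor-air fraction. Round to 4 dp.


frac = (75.3 - 77.0) / (73.2 - 77.0) = 0.4474

0.4474


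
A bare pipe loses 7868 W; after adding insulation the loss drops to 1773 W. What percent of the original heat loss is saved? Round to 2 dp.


Savings = ((7868-1773)/7868)*100 = 77.47 %

77.47 %


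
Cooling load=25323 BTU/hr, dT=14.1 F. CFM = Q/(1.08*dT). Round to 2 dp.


CFM = 25323 / (1.08 * 14.1) = 1662.92

1662.92 CFM


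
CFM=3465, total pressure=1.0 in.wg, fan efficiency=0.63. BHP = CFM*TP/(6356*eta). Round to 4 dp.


BHP = 3465 * 1.0 / (6356 * 0.63) = 0.8653 hp

0.8653 hp


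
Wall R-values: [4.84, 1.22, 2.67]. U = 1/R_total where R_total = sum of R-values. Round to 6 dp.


R_total = 4.84 + 1.22 + 2.67 = 8.73
U = 1/8.73 = 0.114548

0.114548


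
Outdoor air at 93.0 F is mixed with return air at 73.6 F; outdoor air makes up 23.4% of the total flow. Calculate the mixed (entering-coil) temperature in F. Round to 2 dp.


T_mix = 73.6 + (23.4/100)*(93.0-73.6) = 78.14 F

78.14 F


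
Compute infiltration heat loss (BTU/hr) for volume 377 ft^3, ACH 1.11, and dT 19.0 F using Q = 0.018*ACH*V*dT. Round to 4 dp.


Q = 0.018 * 1.11 * 377 * 19.0 = 143.1167 BTU/hr

143.1167 BTU/hr


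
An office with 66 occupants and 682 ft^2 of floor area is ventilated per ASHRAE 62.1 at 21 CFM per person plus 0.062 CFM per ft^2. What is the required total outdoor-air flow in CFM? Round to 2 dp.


Total = 66*21 + 682*0.062 = 1428.28 CFM

1428.28 CFM


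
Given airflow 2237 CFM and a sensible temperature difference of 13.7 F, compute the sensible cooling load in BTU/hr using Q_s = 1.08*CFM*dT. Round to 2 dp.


Q = 1.08 * 2237 * 13.7 = 33098.65 BTU/hr

33098.65 BTU/hr


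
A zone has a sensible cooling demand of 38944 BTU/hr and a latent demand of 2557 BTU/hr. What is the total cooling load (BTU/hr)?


Qt = 38944 + 2557 = 41501 BTU/hr

41501 BTU/hr


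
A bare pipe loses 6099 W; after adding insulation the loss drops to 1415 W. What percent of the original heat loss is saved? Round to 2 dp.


Savings = ((6099-1415)/6099)*100 = 76.80 %

76.80 %


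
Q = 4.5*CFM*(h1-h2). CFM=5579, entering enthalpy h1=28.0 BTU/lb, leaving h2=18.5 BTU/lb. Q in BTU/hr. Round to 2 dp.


Q = 4.5 * 5579 * (28.0 - 18.5) = 238502.25 BTU/hr

238502.25 BTU/hr


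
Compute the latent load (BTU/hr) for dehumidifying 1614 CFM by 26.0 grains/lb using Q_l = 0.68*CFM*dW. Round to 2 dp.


Q = 0.68 * 1614 * 26.0 = 28535.52 BTU/hr

28535.52 BTU/hr


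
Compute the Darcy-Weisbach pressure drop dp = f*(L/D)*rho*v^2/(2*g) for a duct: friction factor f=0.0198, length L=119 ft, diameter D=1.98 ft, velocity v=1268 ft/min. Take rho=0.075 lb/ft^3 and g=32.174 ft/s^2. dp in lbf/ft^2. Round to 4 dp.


v_fps = 1268/60 = 21.1333 ft/s
dp = 0.0198*(119/1.98)*0.075*21.1333^2/(2*32.174) = 0.6195 lbf/ft^2

0.6195 lbf/ft^2


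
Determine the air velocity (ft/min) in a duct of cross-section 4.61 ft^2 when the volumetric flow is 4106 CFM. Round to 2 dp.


V = 4106 / 4.61 = 890.67 ft/min

890.67 ft/min


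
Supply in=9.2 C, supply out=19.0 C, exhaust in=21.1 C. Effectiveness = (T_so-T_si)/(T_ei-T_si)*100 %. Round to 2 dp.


eff = (19.0-9.2)/(21.1-9.2)*100 = 82.35 %

82.35 %


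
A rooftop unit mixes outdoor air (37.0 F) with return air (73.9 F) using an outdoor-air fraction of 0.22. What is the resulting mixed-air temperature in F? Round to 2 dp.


T_mix = 0.22*37.0 + 0.78*73.9 = 65.78 F

65.78 F


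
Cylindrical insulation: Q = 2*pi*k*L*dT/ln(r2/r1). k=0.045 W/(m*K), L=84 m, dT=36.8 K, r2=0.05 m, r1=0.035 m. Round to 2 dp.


Q = 2*pi*0.045*84*36.8/ln(0.05/0.035) = 2450.46 W

2450.46 W


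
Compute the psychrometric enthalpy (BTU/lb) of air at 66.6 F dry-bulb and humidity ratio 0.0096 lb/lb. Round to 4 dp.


h = 0.24*66.6 + 0.0096*(1061+0.444*66.6) = 26.4535 BTU/lb

26.4535 BTU/lb


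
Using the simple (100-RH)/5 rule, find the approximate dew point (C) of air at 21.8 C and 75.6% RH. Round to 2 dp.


Td = 21.8 - (100-75.6)/5 = 16.92 C

16.92 C


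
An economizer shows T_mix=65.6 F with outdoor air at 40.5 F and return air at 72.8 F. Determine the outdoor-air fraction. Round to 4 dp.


frac = (65.6 - 72.8) / (40.5 - 72.8) = 0.2229

0.2229


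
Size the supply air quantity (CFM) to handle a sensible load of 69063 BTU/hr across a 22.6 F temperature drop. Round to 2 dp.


CFM = 69063 / (1.08 * 22.6) = 2829.52

2829.52 CFM


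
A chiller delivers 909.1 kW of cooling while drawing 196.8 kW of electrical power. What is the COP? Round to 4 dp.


COP = 909.1 / 196.8 = 4.6194

4.6194


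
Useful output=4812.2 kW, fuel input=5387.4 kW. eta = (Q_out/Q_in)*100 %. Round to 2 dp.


eta = (4812.2/5387.4)*100 = 89.32 %

89.32 %


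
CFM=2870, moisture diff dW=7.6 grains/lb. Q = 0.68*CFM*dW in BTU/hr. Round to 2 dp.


Q = 0.68 * 2870 * 7.6 = 14832.16 BTU/hr

14832.16 BTU/hr


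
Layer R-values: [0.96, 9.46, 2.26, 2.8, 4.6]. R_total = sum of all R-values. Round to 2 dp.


R_total = 0.96 + 9.46 + 2.26 + 2.8 + 4.6 = 20.08

20.08


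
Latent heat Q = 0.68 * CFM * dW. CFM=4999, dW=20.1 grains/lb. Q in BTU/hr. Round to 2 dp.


Q = 0.68 * 4999 * 20.1 = 68326.33 BTU/hr

68326.33 BTU/hr


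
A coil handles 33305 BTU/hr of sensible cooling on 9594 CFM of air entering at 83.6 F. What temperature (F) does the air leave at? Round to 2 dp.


dT = 33305/(1.08*9594) = 3.2143
T_leave = 83.6 - 3.2143 = 80.39 F

80.39 F


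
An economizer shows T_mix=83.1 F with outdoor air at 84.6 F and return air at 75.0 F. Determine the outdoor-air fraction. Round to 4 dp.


frac = (83.1 - 75.0) / (84.6 - 75.0) = 0.8438

0.8438


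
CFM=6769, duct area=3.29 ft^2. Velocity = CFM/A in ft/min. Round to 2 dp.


V = 6769 / 3.29 = 2057.45 ft/min

2057.45 ft/min


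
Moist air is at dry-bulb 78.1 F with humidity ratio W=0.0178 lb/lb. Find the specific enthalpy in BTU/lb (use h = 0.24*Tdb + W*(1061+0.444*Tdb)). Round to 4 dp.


h = 0.24*78.1 + 0.0178*(1061+0.444*78.1) = 38.2470 BTU/lb

38.2470 BTU/lb


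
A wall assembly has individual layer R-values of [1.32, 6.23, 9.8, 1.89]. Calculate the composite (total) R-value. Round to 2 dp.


R_total = 1.32 + 6.23 + 9.8 + 1.89 = 19.24

19.24


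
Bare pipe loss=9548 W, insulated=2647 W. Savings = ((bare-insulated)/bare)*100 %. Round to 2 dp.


Savings = ((9548-2647)/9548)*100 = 72.28 %

72.28 %


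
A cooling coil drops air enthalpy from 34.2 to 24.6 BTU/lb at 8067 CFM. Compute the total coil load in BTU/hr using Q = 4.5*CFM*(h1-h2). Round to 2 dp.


Q = 4.5 * 8067 * (34.2 - 24.6) = 348494.40 BTU/hr

348494.40 BTU/hr


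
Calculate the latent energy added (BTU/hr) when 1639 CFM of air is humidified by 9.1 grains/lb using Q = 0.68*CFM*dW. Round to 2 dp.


Q = 0.68 * 1639 * 9.1 = 10142.13 BTU/hr

10142.13 BTU/hr


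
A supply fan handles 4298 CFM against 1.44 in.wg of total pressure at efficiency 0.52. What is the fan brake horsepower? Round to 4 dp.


BHP = 4298 * 1.44 / (6356 * 0.52) = 1.8726 hp

1.8726 hp


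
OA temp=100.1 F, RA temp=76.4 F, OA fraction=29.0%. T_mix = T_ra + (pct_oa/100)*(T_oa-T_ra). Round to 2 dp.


T_mix = 76.4 + (29.0/100)*(100.1-76.4) = 83.27 F

83.27 F


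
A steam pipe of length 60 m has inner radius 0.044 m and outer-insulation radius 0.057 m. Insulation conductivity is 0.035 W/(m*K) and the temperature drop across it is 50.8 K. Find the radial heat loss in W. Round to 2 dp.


Q = 2*pi*0.035*60*50.8/ln(0.057/0.044) = 2589.38 W

2589.38 W


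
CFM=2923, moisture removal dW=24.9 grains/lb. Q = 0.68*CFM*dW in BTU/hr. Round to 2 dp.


Q = 0.68 * 2923 * 24.9 = 49492.24 BTU/hr

49492.24 BTU/hr


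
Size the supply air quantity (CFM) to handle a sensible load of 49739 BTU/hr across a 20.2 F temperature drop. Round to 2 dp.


CFM = 49739 / (1.08 * 20.2) = 2279.93

2279.93 CFM


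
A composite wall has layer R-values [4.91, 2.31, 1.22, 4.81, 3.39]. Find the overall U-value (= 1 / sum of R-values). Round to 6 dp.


R_total = 4.91 + 2.31 + 1.22 + 4.81 + 3.39 = 16.64
U = 1/16.64 = 0.060096

0.060096


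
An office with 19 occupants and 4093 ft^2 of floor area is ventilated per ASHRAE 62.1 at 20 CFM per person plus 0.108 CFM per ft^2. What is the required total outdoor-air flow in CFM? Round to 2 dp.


Total = 19*20 + 4093*0.108 = 822.04 CFM

822.04 CFM


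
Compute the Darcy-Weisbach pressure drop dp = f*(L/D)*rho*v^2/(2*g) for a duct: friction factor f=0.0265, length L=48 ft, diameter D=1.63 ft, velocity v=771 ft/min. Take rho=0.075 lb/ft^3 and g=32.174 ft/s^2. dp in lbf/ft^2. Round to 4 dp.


v_fps = 771/60 = 12.85 ft/s
dp = 0.0265*(48/1.63)*0.075*12.85^2/(2*32.174) = 0.1502 lbf/ft^2

0.1502 lbf/ft^2


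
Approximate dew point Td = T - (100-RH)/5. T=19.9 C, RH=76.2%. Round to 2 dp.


Td = 19.9 - (100-76.2)/5 = 15.14 C

15.14 C


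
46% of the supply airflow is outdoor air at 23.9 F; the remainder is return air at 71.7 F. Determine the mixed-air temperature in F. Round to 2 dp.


T_mix = 0.46*23.9 + 0.54*71.7 = 49.71 F

49.71 F


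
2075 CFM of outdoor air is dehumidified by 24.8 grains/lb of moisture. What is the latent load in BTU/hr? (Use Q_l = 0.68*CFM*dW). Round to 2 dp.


Q = 0.68 * 2075 * 24.8 = 34992.80 BTU/hr

34992.80 BTU/hr


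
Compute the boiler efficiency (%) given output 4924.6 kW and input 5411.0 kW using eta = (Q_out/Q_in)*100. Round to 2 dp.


eta = (4924.6/5411.0)*100 = 91.01 %

91.01 %


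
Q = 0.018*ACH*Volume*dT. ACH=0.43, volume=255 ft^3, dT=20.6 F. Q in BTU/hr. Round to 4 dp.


Q = 0.018 * 0.43 * 255 * 20.6 = 40.6582 BTU/hr

40.6582 BTU/hr


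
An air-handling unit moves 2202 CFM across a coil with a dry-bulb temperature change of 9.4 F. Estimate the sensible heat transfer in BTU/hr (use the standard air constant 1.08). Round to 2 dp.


Q = 1.08 * 2202 * 9.4 = 22354.70 BTU/hr

22354.70 BTU/hr


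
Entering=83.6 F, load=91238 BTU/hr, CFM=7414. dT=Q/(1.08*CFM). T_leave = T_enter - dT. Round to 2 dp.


dT = 91238/(1.08*7414) = 11.3946
T_leave = 83.6 - 11.3946 = 72.21 F

72.21 F


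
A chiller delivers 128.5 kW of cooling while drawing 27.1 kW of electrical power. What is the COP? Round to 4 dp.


COP = 128.5 / 27.1 = 4.7417

4.7417


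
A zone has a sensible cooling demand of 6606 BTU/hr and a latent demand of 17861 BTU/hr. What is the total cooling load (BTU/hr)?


Qt = 6606 + 17861 = 24467 BTU/hr

24467 BTU/hr
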